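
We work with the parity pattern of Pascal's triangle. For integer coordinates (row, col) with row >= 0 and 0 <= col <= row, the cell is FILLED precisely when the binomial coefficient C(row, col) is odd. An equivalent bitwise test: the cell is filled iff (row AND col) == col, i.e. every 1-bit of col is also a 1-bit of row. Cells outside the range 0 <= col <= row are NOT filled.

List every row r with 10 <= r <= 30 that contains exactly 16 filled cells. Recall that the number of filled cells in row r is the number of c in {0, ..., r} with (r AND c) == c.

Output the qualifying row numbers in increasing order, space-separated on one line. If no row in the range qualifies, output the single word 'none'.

Answer: 15 23 27 29 30

Derivation:
Row r has 2^popcount(r) filled cells, so we need popcount(r) = log2(16) = 4.
Scan r = 10..30 and keep those with exactly 4 one-bits:
r=10=1010 popcount=2 -> skip
r=11=1011 popcount=3 -> skip
r=12=1100 popcount=2 -> skip
r=13=1101 popcount=3 -> skip
r=14=1110 popcount=3 -> skip
r=15=1111 popcount=4 -> KEEP
r=16=10000 popcount=1 -> skip
r=17=10001 popcount=2 -> skip
r=18=10010 popcount=2 -> skip
r=19=10011 popcount=3 -> skip
r=20=10100 popcount=2 -> skip
r=21=10101 popcount=3 -> skip
r=22=10110 popcount=3 -> skip
r=23=10111 popcount=4 -> KEEP
r=24=11000 popcount=2 -> skip
r=25=11001 popcount=3 -> skip
r=26=11010 popcount=3 -> skip
r=27=11011 popcount=4 -> KEEP
r=28=11100 popcount=3 -> skip
r=29=11101 popcount=4 -> KEEP
r=30=11110 popcount=4 -> KEEP
Kept rows: 15 23 27 29 30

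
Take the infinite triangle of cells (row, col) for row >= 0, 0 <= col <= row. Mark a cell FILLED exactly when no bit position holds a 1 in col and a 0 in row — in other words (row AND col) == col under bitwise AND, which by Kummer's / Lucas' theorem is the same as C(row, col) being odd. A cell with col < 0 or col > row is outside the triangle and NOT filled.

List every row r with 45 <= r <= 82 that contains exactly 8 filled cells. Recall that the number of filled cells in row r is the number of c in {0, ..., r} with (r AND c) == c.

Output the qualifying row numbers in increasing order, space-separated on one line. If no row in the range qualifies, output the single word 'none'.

Answer: 49 50 52 56 67 69 70 73 74 76 81 82

Derivation:
Row r has 2^popcount(r) filled cells, so we need popcount(r) = log2(8) = 3.
Scan r = 45..82 and keep those with exactly 3 one-bits:
r=45=101101 popcount=4 -> skip
r=46=101110 popcount=4 -> skip
r=47=101111 popcount=5 -> skip
r=48=110000 popcount=2 -> skip
r=49=110001 popcount=3 -> KEEP
r=50=110010 popcount=3 -> KEEP
r=51=110011 popcount=4 -> skip
r=52=110100 popcount=3 -> KEEP
r=53=110101 popcount=4 -> skip
r=54=110110 popcount=4 -> skip
r=55=110111 popcount=5 -> skip
r=56=111000 popcount=3 -> KEEP
r=57=111001 popcount=4 -> skip
r=58=111010 popcount=4 -> skip
r=59=111011 popcount=5 -> skip
r=60=111100 popcount=4 -> skip
r=61=111101 popcount=5 -> skip
r=62=111110 popcount=5 -> skip
r=63=111111 popcount=6 -> skip
r=64=1000000 popcount=1 -> skip
r=65=1000001 popcount=2 -> skip
r=66=1000010 popcount=2 -> skip
r=67=1000011 popcount=3 -> KEEP
r=68=1000100 popcount=2 -> skip
r=69=1000101 popcount=3 -> KEEP
r=70=1000110 popcount=3 -> KEEP
r=71=1000111 popcount=4 -> skip
r=72=1001000 popcount=2 -> skip
r=73=1001001 popcount=3 -> KEEP
r=74=1001010 popcount=3 -> KEEP
r=75=1001011 popcount=4 -> skip
r=76=1001100 popcount=3 -> KEEP
r=77=1001101 popcount=4 -> skip
r=78=1001110 popcount=4 -> skip
r=79=1001111 popcount=5 -> skip
r=80=1010000 popcount=2 -> skip
r=81=1010001 popcount=3 -> KEEP
r=82=1010010 popcount=3 -> KEEP
Kept rows: 49 50 52 56 67 69 70 73 74 76 81 82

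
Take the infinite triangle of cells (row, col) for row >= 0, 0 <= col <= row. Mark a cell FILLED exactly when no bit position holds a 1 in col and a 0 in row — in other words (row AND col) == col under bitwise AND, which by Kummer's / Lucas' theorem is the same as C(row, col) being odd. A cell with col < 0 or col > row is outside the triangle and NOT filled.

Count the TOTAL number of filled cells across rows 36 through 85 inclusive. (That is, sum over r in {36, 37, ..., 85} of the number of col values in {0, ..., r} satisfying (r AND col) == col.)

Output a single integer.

Answer: 690

Derivation:
r36=100100 pc2: +4 =4
r37=100101 pc3: +8 =12
r38=100110 pc3: +8 =20
r39=100111 pc4: +16 =36
r40=101000 pc2: +4 =40
r41=101001 pc3: +8 =48
r42=101010 pc3: +8 =56
r43=101011 pc4: +16 =72
r44=101100 pc3: +8 =80
r45=101101 pc4: +16 =96
r46=101110 pc4: +16 =112
r47=101111 pc5: +32 =144
r48=110000 pc2: +4 =148
r49=110001 pc3: +8 =156
r50=110010 pc3: +8 =164
r51=110011 pc4: +16 =180
r52=110100 pc3: +8 =188
r53=110101 pc4: +16 =204
r54=110110 pc4: +16 =220
r55=110111 pc5: +32 =252
r56=111000 pc3: +8 =260
r57=111001 pc4: +16 =276
r58=111010 pc4: +16 =292
r59=111011 pc5: +32 =324
r60=111100 pc4: +16 =340
r61=111101 pc5: +32 =372
r62=111110 pc5: +32 =404
r63=111111 pc6: +64 =468
r64=1000000 pc1: +2 =470
r65=1000001 pc2: +4 =474
r66=1000010 pc2: +4 =478
r67=1000011 pc3: +8 =486
r68=1000100 pc2: +4 =490
r69=1000101 pc3: +8 =498
r70=1000110 pc3: +8 =506
r71=1000111 pc4: +16 =522
r72=1001000 pc2: +4 =526
r73=1001001 pc3: +8 =534
r74=1001010 pc3: +8 =542
r75=1001011 pc4: +16 =558
r76=1001100 pc3: +8 =566
r77=1001101 pc4: +16 =582
r78=1001110 pc4: +16 =598
r79=1001111 pc5: +32 =630
r80=1010000 pc2: +4 =634
r81=1010001 pc3: +8 =642
r82=1010010 pc3: +8 =650
r83=1010011 pc4: +16 =666
r84=1010100 pc3: +8 =674
r85=1010101 pc4: +16 =690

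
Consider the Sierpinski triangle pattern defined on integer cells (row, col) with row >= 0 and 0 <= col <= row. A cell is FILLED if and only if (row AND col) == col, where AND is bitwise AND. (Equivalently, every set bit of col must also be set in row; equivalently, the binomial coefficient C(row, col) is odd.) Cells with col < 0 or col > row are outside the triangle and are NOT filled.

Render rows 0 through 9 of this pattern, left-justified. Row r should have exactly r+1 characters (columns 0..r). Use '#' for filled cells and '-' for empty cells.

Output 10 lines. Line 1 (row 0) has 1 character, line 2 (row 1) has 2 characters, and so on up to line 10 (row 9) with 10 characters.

r0=0: #
r1=1: ##
r2=10: #-#
r3=11: ####
r4=100: #---#
r5=101: ##--##
r6=110: #-#-#-#
r7=111: ########
r8=1000: #-------#
r9=1001: ##------##

Answer: #
##
#-#
####
#---#
##--##
#-#-#-#
########
#-------#
##------##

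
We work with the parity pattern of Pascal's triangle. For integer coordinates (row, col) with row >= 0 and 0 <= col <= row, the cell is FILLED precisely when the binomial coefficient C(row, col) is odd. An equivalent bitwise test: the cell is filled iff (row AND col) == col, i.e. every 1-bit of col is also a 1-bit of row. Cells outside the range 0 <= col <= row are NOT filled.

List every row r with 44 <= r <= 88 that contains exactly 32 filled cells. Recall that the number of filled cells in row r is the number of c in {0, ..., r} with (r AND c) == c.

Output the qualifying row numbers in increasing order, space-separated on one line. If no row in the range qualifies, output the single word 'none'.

Answer: 47 55 59 61 62 79 87

Derivation:
Row r has 2^popcount(r) filled cells, so we need popcount(r) = log2(32) = 5.
Scan r = 44..88 and keep those with exactly 5 one-bits:
r=44=101100 popcount=3 -> skip
r=45=101101 popcount=4 -> skip
r=46=101110 popcount=4 -> skip
r=47=101111 popcount=5 -> KEEP
r=48=110000 popcount=2 -> skip
r=49=110001 popcount=3 -> skip
r=50=110010 popcount=3 -> skip
r=51=110011 popcount=4 -> skip
r=52=110100 popcount=3 -> skip
r=53=110101 popcount=4 -> skip
r=54=110110 popcount=4 -> skip
r=55=110111 popcount=5 -> KEEP
r=56=111000 popcount=3 -> skip
r=57=111001 popcount=4 -> skip
r=58=111010 popcount=4 -> skip
r=59=111011 popcount=5 -> KEEP
r=60=111100 popcount=4 -> skip
r=61=111101 popcount=5 -> KEEP
r=62=111110 popcount=5 -> KEEP
r=63=111111 popcount=6 -> skip
r=64=1000000 popcount=1 -> skip
r=65=1000001 popcount=2 -> skip
r=66=1000010 popcount=2 -> skip
r=67=1000011 popcount=3 -> skip
r=68=1000100 popcount=2 -> skip
r=69=1000101 popcount=3 -> skip
r=70=1000110 popcount=3 -> skip
r=71=1000111 popcount=4 -> skip
r=72=1001000 popcount=2 -> skip
r=73=1001001 popcount=3 -> skip
r=74=1001010 popcount=3 -> skip
r=75=1001011 popcount=4 -> skip
r=76=1001100 popcount=3 -> skip
r=77=1001101 popcount=4 -> skip
r=78=1001110 popcount=4 -> skip
r=79=1001111 popcount=5 -> KEEP
r=80=1010000 popcount=2 -> skip
r=81=1010001 popcount=3 -> skip
r=82=1010010 popcount=3 -> skip
r=83=1010011 popcount=4 -> skip
r=84=1010100 popcount=3 -> skip
r=85=1010101 popcount=4 -> skip
r=86=1010110 popcount=4 -> skip
r=87=1010111 popcount=5 -> KEEP
r=88=1011000 popcount=3 -> skip
Kept rows: 47 55 59 61 62 79 87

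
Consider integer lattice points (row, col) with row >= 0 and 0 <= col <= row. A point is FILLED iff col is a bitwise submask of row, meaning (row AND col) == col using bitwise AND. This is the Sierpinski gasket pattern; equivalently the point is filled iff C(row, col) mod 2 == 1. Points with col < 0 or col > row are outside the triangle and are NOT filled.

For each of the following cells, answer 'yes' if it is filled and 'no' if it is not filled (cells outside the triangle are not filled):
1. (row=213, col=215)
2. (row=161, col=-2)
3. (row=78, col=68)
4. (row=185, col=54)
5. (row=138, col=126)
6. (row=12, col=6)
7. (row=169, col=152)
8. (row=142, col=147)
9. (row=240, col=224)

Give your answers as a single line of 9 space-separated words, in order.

Answer: no no yes no no no no no yes

Derivation:
(213,215): col outside [0, 213] -> not filled
(161,-2): col outside [0, 161] -> not filled
(78,68): row=0b1001110, col=0b1000100, row AND col = 0b1000100 = 68; 68 == 68 -> filled
(185,54): row=0b10111001, col=0b110110, row AND col = 0b110000 = 48; 48 != 54 -> empty
(138,126): row=0b10001010, col=0b1111110, row AND col = 0b1010 = 10; 10 != 126 -> empty
(12,6): row=0b1100, col=0b110, row AND col = 0b100 = 4; 4 != 6 -> empty
(169,152): row=0b10101001, col=0b10011000, row AND col = 0b10001000 = 136; 136 != 152 -> empty
(142,147): col outside [0, 142] -> not filled
(240,224): row=0b11110000, col=0b11100000, row AND col = 0b11100000 = 224; 224 == 224 -> filled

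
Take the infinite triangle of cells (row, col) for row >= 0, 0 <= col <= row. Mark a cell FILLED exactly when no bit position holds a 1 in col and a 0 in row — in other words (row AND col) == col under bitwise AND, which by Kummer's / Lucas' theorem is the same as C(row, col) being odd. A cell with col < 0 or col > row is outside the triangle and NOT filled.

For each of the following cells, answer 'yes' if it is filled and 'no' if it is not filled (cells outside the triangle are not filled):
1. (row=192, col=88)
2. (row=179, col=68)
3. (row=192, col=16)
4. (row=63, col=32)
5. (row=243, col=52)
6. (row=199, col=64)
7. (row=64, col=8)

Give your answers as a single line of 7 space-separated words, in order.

(192,88): row=0b11000000, col=0b1011000, row AND col = 0b1000000 = 64; 64 != 88 -> empty
(179,68): row=0b10110011, col=0b1000100, row AND col = 0b0 = 0; 0 != 68 -> empty
(192,16): row=0b11000000, col=0b10000, row AND col = 0b0 = 0; 0 != 16 -> empty
(63,32): row=0b111111, col=0b100000, row AND col = 0b100000 = 32; 32 == 32 -> filled
(243,52): row=0b11110011, col=0b110100, row AND col = 0b110000 = 48; 48 != 52 -> empty
(199,64): row=0b11000111, col=0b1000000, row AND col = 0b1000000 = 64; 64 == 64 -> filled
(64,8): row=0b1000000, col=0b1000, row AND col = 0b0 = 0; 0 != 8 -> empty

Answer: no no no yes no yes no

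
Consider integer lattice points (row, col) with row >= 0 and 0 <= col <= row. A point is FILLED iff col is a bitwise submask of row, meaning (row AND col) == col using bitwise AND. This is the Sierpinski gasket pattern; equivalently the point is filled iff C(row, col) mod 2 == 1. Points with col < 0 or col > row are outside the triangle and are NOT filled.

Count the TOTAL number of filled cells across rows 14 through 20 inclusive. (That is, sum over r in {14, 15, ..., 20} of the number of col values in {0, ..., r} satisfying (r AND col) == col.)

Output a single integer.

r14=1110 pc3: +8 =8
r15=1111 pc4: +16 =24
r16=10000 pc1: +2 =26
r17=10001 pc2: +4 =30
r18=10010 pc2: +4 =34
r19=10011 pc3: +8 =42
r20=10100 pc2: +4 =46

Answer: 46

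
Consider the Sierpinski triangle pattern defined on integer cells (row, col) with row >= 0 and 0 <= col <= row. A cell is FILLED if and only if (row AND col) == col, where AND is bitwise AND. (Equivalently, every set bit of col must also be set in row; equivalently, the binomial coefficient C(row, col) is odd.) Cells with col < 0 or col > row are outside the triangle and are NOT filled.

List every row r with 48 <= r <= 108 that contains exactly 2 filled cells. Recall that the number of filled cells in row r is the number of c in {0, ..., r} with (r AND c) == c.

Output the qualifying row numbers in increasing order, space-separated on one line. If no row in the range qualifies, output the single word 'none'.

Row r has 2^popcount(r) filled cells, so we need popcount(r) = log2(2) = 1.
Scan r = 48..108 and keep those with exactly 1 one-bits:
r=48=110000 popcount=2 -> skip
r=49=110001 popcount=3 -> skip
r=50=110010 popcount=3 -> skip
r=51=110011 popcount=4 -> skip
r=52=110100 popcount=3 -> skip
r=53=110101 popcount=4 -> skip
r=54=110110 popcount=4 -> skip
r=55=110111 popcount=5 -> skip
r=56=111000 popcount=3 -> skip
r=57=111001 popcount=4 -> skip
r=58=111010 popcount=4 -> skip
r=59=111011 popcount=5 -> skip
r=60=111100 popcount=4 -> skip
r=61=111101 popcount=5 -> skip
r=62=111110 popcount=5 -> skip
r=63=111111 popcount=6 -> skip
r=64=1000000 popcount=1 -> KEEP
r=65=1000001 popcount=2 -> skip
r=66=1000010 popcount=2 -> skip
r=67=1000011 popcount=3 -> skip
r=68=1000100 popcount=2 -> skip
r=69=1000101 popcount=3 -> skip
r=70=1000110 popcount=3 -> skip
r=71=1000111 popcount=4 -> skip
r=72=1001000 popcount=2 -> skip
r=73=1001001 popcount=3 -> skip
r=74=1001010 popcount=3 -> skip
r=75=1001011 popcount=4 -> skip
r=76=1001100 popcount=3 -> skip
r=77=1001101 popcount=4 -> skip
r=78=1001110 popcount=4 -> skip
r=79=1001111 popcount=5 -> skip
r=80=1010000 popcount=2 -> skip
r=81=1010001 popcount=3 -> skip
r=82=1010010 popcount=3 -> skip
r=83=1010011 popcount=4 -> skip
r=84=1010100 popcount=3 -> skip
r=85=1010101 popcount=4 -> skip
r=86=1010110 popcount=4 -> skip
r=87=1010111 popcount=5 -> skip
r=88=1011000 popcount=3 -> skip
r=89=1011001 popcount=4 -> skip
r=90=1011010 popcount=4 -> skip
r=91=1011011 popcount=5 -> skip
r=92=1011100 popcount=4 -> skip
r=93=1011101 popcount=5 -> skip
r=94=1011110 popcount=5 -> skip
r=95=1011111 popcount=6 -> skip
r=96=1100000 popcount=2 -> skip
r=97=1100001 popcount=3 -> skip
r=98=1100010 popcount=3 -> skip
r=99=1100011 popcount=4 -> skip
r=100=1100100 popcount=3 -> skip
r=101=1100101 popcount=4 -> skip
r=102=1100110 popcount=4 -> skip
r=103=1100111 popcount=5 -> skip
r=104=1101000 popcount=3 -> skip
r=105=1101001 popcount=4 -> skip
r=106=1101010 popcount=4 -> skip
r=107=1101011 popcount=5 -> skip
r=108=1101100 popcount=4 -> skip
Kept rows: 64

Answer: 64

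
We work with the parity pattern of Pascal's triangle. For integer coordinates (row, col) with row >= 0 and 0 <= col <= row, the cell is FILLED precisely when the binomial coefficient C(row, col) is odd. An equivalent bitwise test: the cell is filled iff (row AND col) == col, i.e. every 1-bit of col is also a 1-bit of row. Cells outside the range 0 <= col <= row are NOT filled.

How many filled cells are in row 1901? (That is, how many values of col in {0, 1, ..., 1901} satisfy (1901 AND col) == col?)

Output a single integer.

Answer: 256

Derivation:
1901 in binary = 11101101101
popcount(1901) = number of 1-bits in 11101101101 = 8
A col c satisfies (1901 AND c) == c iff every set bit of c is also set in 1901; each of the 8 set bits of 1901 can independently be on or off in c.
count = 2^8 = 256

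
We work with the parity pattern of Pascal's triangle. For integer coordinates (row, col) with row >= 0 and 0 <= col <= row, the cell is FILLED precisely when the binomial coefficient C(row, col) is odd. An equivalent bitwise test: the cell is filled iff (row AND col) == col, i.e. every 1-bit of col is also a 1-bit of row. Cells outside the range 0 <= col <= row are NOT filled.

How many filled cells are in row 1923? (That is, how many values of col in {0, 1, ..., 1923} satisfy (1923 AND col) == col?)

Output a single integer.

Answer: 64

Derivation:
1923 in binary = 11110000011
popcount(1923) = number of 1-bits in 11110000011 = 6
A col c satisfies (1923 AND c) == c iff every set bit of c is also set in 1923; each of the 6 set bits of 1923 can independently be on or off in c.
count = 2^6 = 64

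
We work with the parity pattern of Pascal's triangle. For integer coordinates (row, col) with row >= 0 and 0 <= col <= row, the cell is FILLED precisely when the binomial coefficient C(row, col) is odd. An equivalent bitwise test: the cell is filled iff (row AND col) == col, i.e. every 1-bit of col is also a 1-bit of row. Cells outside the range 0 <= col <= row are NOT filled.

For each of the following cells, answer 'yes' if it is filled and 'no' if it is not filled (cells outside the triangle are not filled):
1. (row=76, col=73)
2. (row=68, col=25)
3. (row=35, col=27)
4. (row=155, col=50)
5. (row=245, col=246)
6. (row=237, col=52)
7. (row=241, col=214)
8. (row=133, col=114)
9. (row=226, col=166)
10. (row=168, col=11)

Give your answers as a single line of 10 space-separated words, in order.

Answer: no no no no no no no no no no

Derivation:
(76,73): row=0b1001100, col=0b1001001, row AND col = 0b1001000 = 72; 72 != 73 -> empty
(68,25): row=0b1000100, col=0b11001, row AND col = 0b0 = 0; 0 != 25 -> empty
(35,27): row=0b100011, col=0b11011, row AND col = 0b11 = 3; 3 != 27 -> empty
(155,50): row=0b10011011, col=0b110010, row AND col = 0b10010 = 18; 18 != 50 -> empty
(245,246): col outside [0, 245] -> not filled
(237,52): row=0b11101101, col=0b110100, row AND col = 0b100100 = 36; 36 != 52 -> empty
(241,214): row=0b11110001, col=0b11010110, row AND col = 0b11010000 = 208; 208 != 214 -> empty
(133,114): row=0b10000101, col=0b1110010, row AND col = 0b0 = 0; 0 != 114 -> empty
(226,166): row=0b11100010, col=0b10100110, row AND col = 0b10100010 = 162; 162 != 166 -> empty
(168,11): row=0b10101000, col=0b1011, row AND col = 0b1000 = 8; 8 != 11 -> empty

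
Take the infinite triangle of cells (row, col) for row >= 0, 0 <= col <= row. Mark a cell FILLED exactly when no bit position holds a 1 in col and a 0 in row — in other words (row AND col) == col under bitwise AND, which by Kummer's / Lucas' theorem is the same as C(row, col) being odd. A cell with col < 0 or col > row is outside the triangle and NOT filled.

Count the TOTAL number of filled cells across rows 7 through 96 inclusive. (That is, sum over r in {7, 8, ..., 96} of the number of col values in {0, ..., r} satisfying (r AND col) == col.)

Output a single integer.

r7=111 pc3: +8 =8
r8=1000 pc1: +2 =10
r9=1001 pc2: +4 =14
r10=1010 pc2: +4 =18
r11=1011 pc3: +8 =26
r12=1100 pc2: +4 =30
r13=1101 pc3: +8 =38
r14=1110 pc3: +8 =46
r15=1111 pc4: +16 =62
r16=10000 pc1: +2 =64
r17=10001 pc2: +4 =68
r18=10010 pc2: +4 =72
r19=10011 pc3: +8 =80
r20=10100 pc2: +4 =84
r21=10101 pc3: +8 =92
r22=10110 pc3: +8 =100
r23=10111 pc4: +16 =116
r24=11000 pc2: +4 =120
r25=11001 pc3: +8 =128
r26=11010 pc3: +8 =136
r27=11011 pc4: +16 =152
r28=11100 pc3: +8 =160
r29=11101 pc4: +16 =176
r30=11110 pc4: +16 =192
r31=11111 pc5: +32 =224
r32=100000 pc1: +2 =226
r33=100001 pc2: +4 =230
r34=100010 pc2: +4 =234
r35=100011 pc3: +8 =242
r36=100100 pc2: +4 =246
r37=100101 pc3: +8 =254
r38=100110 pc3: +8 =262
r39=100111 pc4: +16 =278
r40=101000 pc2: +4 =282
r41=101001 pc3: +8 =290
r42=101010 pc3: +8 =298
r43=101011 pc4: +16 =314
r44=101100 pc3: +8 =322
r45=101101 pc4: +16 =338
r46=101110 pc4: +16 =354
r47=101111 pc5: +32 =386
r48=110000 pc2: +4 =390
r49=110001 pc3: +8 =398
r50=110010 pc3: +8 =406
r51=110011 pc4: +16 =422
r52=110100 pc3: +8 =430
r53=110101 pc4: +16 =446
r54=110110 pc4: +16 =462
r55=110111 pc5: +32 =494
r56=111000 pc3: +8 =502
r57=111001 pc4: +16 =518
r58=111010 pc4: +16 =534
r59=111011 pc5: +32 =566
r60=111100 pc4: +16 =582
r61=111101 pc5: +32 =614
r62=111110 pc5: +32 =646
r63=111111 pc6: +64 =710
r64=1000000 pc1: +2 =712
r65=1000001 pc2: +4 =716
r66=1000010 pc2: +4 =720
r67=1000011 pc3: +8 =728
r68=1000100 pc2: +4 =732
r69=1000101 pc3: +8 =740
r70=1000110 pc3: +8 =748
r71=1000111 pc4: +16 =764
r72=1001000 pc2: +4 =768
r73=1001001 pc3: +8 =776
r74=1001010 pc3: +8 =784
r75=1001011 pc4: +16 =800
r76=1001100 pc3: +8 =808
r77=1001101 pc4: +16 =824
r78=1001110 pc4: +16 =840
r79=1001111 pc5: +32 =872
r80=1010000 pc2: +4 =876
r81=1010001 pc3: +8 =884
r82=1010010 pc3: +8 =892
r83=1010011 pc4: +16 =908
r84=1010100 pc3: +8 =916
r85=1010101 pc4: +16 =932
r86=1010110 pc4: +16 =948
r87=1010111 pc5: +32 =980
r88=1011000 pc3: +8 =988
r89=1011001 pc4: +16 =1004
r90=1011010 pc4: +16 =1020
r91=1011011 pc5: +32 =1052
r92=1011100 pc4: +16 =1068
r93=1011101 pc5: +32 =1100
r94=1011110 pc5: +32 =1132
r95=1011111 pc6: +64 =1196
r96=1100000 pc2: +4 =1200

Answer: 1200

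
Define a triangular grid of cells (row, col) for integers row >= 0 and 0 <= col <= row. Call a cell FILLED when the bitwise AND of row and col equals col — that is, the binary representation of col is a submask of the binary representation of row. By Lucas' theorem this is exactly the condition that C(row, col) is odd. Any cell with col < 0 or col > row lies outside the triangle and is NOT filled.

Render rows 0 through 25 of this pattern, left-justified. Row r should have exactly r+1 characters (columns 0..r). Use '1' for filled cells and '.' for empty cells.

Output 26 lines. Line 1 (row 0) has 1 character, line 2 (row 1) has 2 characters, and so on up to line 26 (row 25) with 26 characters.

r0=0: 1
r1=1: 11
r2=10: 1.1
r3=11: 1111
r4=100: 1...1
r5=101: 11..11
r6=110: 1.1.1.1
r7=111: 11111111
r8=1000: 1.......1
r9=1001: 11......11
r10=1010: 1.1.....1.1
r11=1011: 1111....1111
r12=1100: 1...1...1...1
r13=1101: 11..11..11..11
r14=1110: 1.1.1.1.1.1.1.1
r15=1111: 1111111111111111
r16=10000: 1...............1
r17=10001: 11..............11
r18=10010: 1.1.............1.1
r19=10011: 1111............1111
r20=10100: 1...1...........1...1
r21=10101: 11..11..........11..11
r22=10110: 1.1.1.1.........1.1.1.1
r23=10111: 11111111........11111111
r24=11000: 1.......1.......1.......1
r25=11001: 11......11......11......11

Answer: 1
11
1.1
1111
1...1
11..11
1.1.1.1
11111111
1.......1
11......11
1.1.....1.1
1111....1111
1...1...1...1
11..11..11..11
1.1.1.1.1.1.1.1
1111111111111111
1...............1
11..............11
1.1.............1.1
1111............1111
1...1...........1...1
11..11..........11..11
1.1.1.1.........1.1.1.1
11111111........11111111
1.......1.......1.......1
11......11......11......11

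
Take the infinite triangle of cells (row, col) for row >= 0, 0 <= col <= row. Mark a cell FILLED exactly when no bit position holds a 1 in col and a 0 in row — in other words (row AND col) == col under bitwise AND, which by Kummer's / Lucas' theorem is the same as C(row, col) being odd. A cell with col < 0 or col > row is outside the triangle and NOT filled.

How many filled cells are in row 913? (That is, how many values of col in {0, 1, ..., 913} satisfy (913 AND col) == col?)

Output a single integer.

Answer: 32

Derivation:
913 in binary = 1110010001
popcount(913) = number of 1-bits in 1110010001 = 5
A col c satisfies (913 AND c) == c iff every set bit of c is also set in 913; each of the 5 set bits of 913 can independently be on or off in c.
count = 2^5 = 32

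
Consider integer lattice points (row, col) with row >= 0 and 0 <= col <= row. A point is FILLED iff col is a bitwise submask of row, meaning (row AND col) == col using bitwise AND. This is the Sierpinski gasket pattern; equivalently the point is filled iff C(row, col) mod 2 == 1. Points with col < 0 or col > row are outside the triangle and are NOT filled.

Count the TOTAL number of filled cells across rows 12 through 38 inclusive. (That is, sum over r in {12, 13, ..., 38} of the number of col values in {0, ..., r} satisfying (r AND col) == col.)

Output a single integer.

Answer: 236

Derivation:
r12=1100 pc2: +4 =4
r13=1101 pc3: +8 =12
r14=1110 pc3: +8 =20
r15=1111 pc4: +16 =36
r16=10000 pc1: +2 =38
r17=10001 pc2: +4 =42
r18=10010 pc2: +4 =46
r19=10011 pc3: +8 =54
r20=10100 pc2: +4 =58
r21=10101 pc3: +8 =66
r22=10110 pc3: +8 =74
r23=10111 pc4: +16 =90
r24=11000 pc2: +4 =94
r25=11001 pc3: +8 =102
r26=11010 pc3: +8 =110
r27=11011 pc4: +16 =126
r28=11100 pc3: +8 =134
r29=11101 pc4: +16 =150
r30=11110 pc4: +16 =166
r31=11111 pc5: +32 =198
r32=100000 pc1: +2 =200
r33=100001 pc2: +4 =204
r34=100010 pc2: +4 =208
r35=100011 pc3: +8 =216
r36=100100 pc2: +4 =220
r37=100101 pc3: +8 =228
r38=100110 pc3: +8 =236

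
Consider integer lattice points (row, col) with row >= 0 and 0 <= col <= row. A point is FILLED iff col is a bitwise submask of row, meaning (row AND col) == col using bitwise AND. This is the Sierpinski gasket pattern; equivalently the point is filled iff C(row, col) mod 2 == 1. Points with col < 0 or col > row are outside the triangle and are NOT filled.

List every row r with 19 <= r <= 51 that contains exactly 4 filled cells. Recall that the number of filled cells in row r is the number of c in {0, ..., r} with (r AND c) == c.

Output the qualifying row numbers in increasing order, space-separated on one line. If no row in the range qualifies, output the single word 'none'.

Answer: 20 24 33 34 36 40 48

Derivation:
Row r has 2^popcount(r) filled cells, so we need popcount(r) = log2(4) = 2.
Scan r = 19..51 and keep those with exactly 2 one-bits:
r=19=10011 popcount=3 -> skip
r=20=10100 popcount=2 -> KEEP
r=21=10101 popcount=3 -> skip
r=22=10110 popcount=3 -> skip
r=23=10111 popcount=4 -> skip
r=24=11000 popcount=2 -> KEEP
r=25=11001 popcount=3 -> skip
r=26=11010 popcount=3 -> skip
r=27=11011 popcount=4 -> skip
r=28=11100 popcount=3 -> skip
r=29=11101 popcount=4 -> skip
r=30=11110 popcount=4 -> skip
r=31=11111 popcount=5 -> skip
r=32=100000 popcount=1 -> skip
r=33=100001 popcount=2 -> KEEP
r=34=100010 popcount=2 -> KEEP
r=35=100011 popcount=3 -> skip
r=36=100100 popcount=2 -> KEEP
r=37=100101 popcount=3 -> skip
r=38=100110 popcount=3 -> skip
r=39=100111 popcount=4 -> skip
r=40=101000 popcount=2 -> KEEP
r=41=101001 popcount=3 -> skip
r=42=101010 popcount=3 -> skip
r=43=101011 popcount=4 -> skip
r=44=101100 popcount=3 -> skip
r=45=101101 popcount=4 -> skip
r=46=101110 popcount=4 -> skip
r=47=101111 popcount=5 -> skip
r=48=110000 popcount=2 -> KEEP
r=49=110001 popcount=3 -> skip
r=50=110010 popcount=3 -> skip
r=51=110011 popcount=4 -> skip
Kept rows: 20 24 33 34 36 40 48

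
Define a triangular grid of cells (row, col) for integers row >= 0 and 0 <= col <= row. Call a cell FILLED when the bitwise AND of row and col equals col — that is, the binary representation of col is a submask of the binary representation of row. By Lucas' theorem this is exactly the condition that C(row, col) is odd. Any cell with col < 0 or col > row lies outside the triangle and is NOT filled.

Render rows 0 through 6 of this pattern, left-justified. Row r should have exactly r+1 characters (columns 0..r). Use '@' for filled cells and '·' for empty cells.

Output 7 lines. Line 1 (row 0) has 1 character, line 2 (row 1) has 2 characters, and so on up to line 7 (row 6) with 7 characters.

Answer: @
@@
@·@
@@@@
@···@
@@··@@
@·@·@·@

Derivation:
r0=0: @
r1=1: @@
r2=10: @·@
r3=11: @@@@
r4=100: @···@
r5=101: @@··@@
r6=110: @·@·@·@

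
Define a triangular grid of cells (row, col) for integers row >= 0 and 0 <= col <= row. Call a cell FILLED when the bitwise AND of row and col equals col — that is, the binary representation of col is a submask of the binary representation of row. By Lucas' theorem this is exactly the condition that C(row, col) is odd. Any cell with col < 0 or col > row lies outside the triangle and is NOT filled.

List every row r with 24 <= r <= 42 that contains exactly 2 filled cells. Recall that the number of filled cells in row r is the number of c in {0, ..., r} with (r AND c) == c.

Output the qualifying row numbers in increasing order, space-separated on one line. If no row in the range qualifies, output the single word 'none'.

Answer: 32

Derivation:
Row r has 2^popcount(r) filled cells, so we need popcount(r) = log2(2) = 1.
Scan r = 24..42 and keep those with exactly 1 one-bits:
r=24=11000 popcount=2 -> skip
r=25=11001 popcount=3 -> skip
r=26=11010 popcount=3 -> skip
r=27=11011 popcount=4 -> skip
r=28=11100 popcount=3 -> skip
r=29=11101 popcount=4 -> skip
r=30=11110 popcount=4 -> skip
r=31=11111 popcount=5 -> skip
r=32=100000 popcount=1 -> KEEP
r=33=100001 popcount=2 -> skip
r=34=100010 popcount=2 -> skip
r=35=100011 popcount=3 -> skip
r=36=100100 popcount=2 -> skip
r=37=100101 popcount=3 -> skip
r=38=100110 popcount=3 -> skip
r=39=100111 popcount=4 -> skip
r=40=101000 popcount=2 -> skip
r=41=101001 popcount=3 -> skip
r=42=101010 popcount=3 -> skip
Kept rows: 32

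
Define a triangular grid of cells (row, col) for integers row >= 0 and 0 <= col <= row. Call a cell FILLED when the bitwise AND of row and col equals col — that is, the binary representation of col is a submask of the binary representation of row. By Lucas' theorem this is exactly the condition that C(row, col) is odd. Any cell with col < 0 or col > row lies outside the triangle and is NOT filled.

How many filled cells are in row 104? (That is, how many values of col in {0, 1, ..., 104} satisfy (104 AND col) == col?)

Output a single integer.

104 in binary = 1101000
popcount(104) = number of 1-bits in 1101000 = 3
A col c satisfies (104 AND c) == c iff every set bit of c is also set in 104; each of the 3 set bits of 104 can independently be on or off in c.
count = 2^3 = 8

Answer: 8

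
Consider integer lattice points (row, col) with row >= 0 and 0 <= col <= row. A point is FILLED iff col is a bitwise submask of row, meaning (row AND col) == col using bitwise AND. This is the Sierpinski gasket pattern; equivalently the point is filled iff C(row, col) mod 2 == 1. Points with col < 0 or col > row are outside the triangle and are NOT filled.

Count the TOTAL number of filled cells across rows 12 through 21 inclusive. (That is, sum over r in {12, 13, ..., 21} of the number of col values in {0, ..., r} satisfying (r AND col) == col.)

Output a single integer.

Answer: 66

Derivation:
r12=1100 pc2: +4 =4
r13=1101 pc3: +8 =12
r14=1110 pc3: +8 =20
r15=1111 pc4: +16 =36
r16=10000 pc1: +2 =38
r17=10001 pc2: +4 =42
r18=10010 pc2: +4 =46
r19=10011 pc3: +8 =54
r20=10100 pc2: +4 =58
r21=10101 pc3: +8 =66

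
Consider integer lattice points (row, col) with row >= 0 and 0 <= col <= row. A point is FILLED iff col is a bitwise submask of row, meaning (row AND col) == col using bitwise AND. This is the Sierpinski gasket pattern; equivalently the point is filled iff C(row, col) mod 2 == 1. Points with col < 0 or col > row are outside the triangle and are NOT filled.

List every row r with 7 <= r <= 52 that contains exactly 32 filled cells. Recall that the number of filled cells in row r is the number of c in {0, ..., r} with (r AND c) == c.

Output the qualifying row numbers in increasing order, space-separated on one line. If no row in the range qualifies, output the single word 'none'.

Answer: 31 47

Derivation:
Row r has 2^popcount(r) filled cells, so we need popcount(r) = log2(32) = 5.
Scan r = 7..52 and keep those with exactly 5 one-bits:
r=7=111 popcount=3 -> skip
r=8=1000 popcount=1 -> skip
r=9=1001 popcount=2 -> skip
r=10=1010 popcount=2 -> skip
r=11=1011 popcount=3 -> skip
r=12=1100 popcount=2 -> skip
r=13=1101 popcount=3 -> skip
r=14=1110 popcount=3 -> skip
r=15=1111 popcount=4 -> skip
r=16=10000 popcount=1 -> skip
r=17=10001 popcount=2 -> skip
r=18=10010 popcount=2 -> skip
r=19=10011 popcount=3 -> skip
r=20=10100 popcount=2 -> skip
r=21=10101 popcount=3 -> skip
r=22=10110 popcount=3 -> skip
r=23=10111 popcount=4 -> skip
r=24=11000 popcount=2 -> skip
r=25=11001 popcount=3 -> skip
r=26=11010 popcount=3 -> skip
r=27=11011 popcount=4 -> skip
r=28=11100 popcount=3 -> skip
r=29=11101 popcount=4 -> skip
r=30=11110 popcount=4 -> skip
r=31=11111 popcount=5 -> KEEP
r=32=100000 popcount=1 -> skip
r=33=100001 popcount=2 -> skip
r=34=100010 popcount=2 -> skip
r=35=100011 popcount=3 -> skip
r=36=100100 popcount=2 -> skip
r=37=100101 popcount=3 -> skip
r=38=100110 popcount=3 -> skip
r=39=100111 popcount=4 -> skip
r=40=101000 popcount=2 -> skip
r=41=101001 popcount=3 -> skip
r=42=101010 popcount=3 -> skip
r=43=101011 popcount=4 -> skip
r=44=101100 popcount=3 -> skip
r=45=101101 popcount=4 -> skip
r=46=101110 popcount=4 -> skip
r=47=101111 popcount=5 -> KEEP
r=48=110000 popcount=2 -> skip
r=49=110001 popcount=3 -> skip
r=50=110010 popcount=3 -> skip
r=51=110011 popcount=4 -> skip
r=52=110100 popcount=3 -> skip
Kept rows: 31 47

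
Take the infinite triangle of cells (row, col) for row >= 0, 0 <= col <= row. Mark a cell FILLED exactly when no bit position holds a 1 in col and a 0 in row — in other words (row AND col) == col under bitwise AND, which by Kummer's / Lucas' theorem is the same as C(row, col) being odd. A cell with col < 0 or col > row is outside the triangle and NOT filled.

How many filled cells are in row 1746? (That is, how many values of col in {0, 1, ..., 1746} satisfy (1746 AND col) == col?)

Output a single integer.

Answer: 64

Derivation:
1746 in binary = 11011010010
popcount(1746) = number of 1-bits in 11011010010 = 6
A col c satisfies (1746 AND c) == c iff every set bit of c is also set in 1746; each of the 6 set bits of 1746 can independently be on or off in c.
count = 2^6 = 64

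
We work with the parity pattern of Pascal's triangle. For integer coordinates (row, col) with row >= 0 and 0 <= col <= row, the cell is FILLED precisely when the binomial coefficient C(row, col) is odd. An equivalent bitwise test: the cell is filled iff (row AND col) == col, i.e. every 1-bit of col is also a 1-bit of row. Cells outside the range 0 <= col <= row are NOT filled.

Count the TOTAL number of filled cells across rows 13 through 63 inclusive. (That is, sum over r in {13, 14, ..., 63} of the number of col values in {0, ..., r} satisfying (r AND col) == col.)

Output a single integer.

Answer: 680

Derivation:
r13=1101 pc3: +8 =8
r14=1110 pc3: +8 =16
r15=1111 pc4: +16 =32
r16=10000 pc1: +2 =34
r17=10001 pc2: +4 =38
r18=10010 pc2: +4 =42
r19=10011 pc3: +8 =50
r20=10100 pc2: +4 =54
r21=10101 pc3: +8 =62
r22=10110 pc3: +8 =70
r23=10111 pc4: +16 =86
r24=11000 pc2: +4 =90
r25=11001 pc3: +8 =98
r26=11010 pc3: +8 =106
r27=11011 pc4: +16 =122
r28=11100 pc3: +8 =130
r29=11101 pc4: +16 =146
r30=11110 pc4: +16 =162
r31=11111 pc5: +32 =194
r32=100000 pc1: +2 =196
r33=100001 pc2: +4 =200
r34=100010 pc2: +4 =204
r35=100011 pc3: +8 =212
r36=100100 pc2: +4 =216
r37=100101 pc3: +8 =224
r38=100110 pc3: +8 =232
r39=100111 pc4: +16 =248
r40=101000 pc2: +4 =252
r41=101001 pc3: +8 =260
r42=101010 pc3: +8 =268
r43=101011 pc4: +16 =284
r44=101100 pc3: +8 =292
r45=101101 pc4: +16 =308
r46=101110 pc4: +16 =324
r47=101111 pc5: +32 =356
r48=110000 pc2: +4 =360
r49=110001 pc3: +8 =368
r50=110010 pc3: +8 =376
r51=110011 pc4: +16 =392
r52=110100 pc3: +8 =400
r53=110101 pc4: +16 =416
r54=110110 pc4: +16 =432
r55=110111 pc5: +32 =464
r56=111000 pc3: +8 =472
r57=111001 pc4: +16 =488
r58=111010 pc4: +16 =504
r59=111011 pc5: +32 =536
r60=111100 pc4: +16 =552
r61=111101 pc5: +32 =584
r62=111110 pc5: +32 =616
r63=111111 pc6: +64 =680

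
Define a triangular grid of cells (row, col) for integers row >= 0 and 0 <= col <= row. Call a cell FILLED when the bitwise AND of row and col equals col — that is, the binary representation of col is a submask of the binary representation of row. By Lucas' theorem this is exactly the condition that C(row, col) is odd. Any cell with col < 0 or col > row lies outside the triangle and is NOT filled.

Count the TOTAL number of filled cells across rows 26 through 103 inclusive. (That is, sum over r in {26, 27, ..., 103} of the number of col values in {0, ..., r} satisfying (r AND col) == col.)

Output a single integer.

Answer: 1176

Derivation:
r26=11010 pc3: +8 =8
r27=11011 pc4: +16 =24
r28=11100 pc3: +8 =32
r29=11101 pc4: +16 =48
r30=11110 pc4: +16 =64
r31=11111 pc5: +32 =96
r32=100000 pc1: +2 =98
r33=100001 pc2: +4 =102
r34=100010 pc2: +4 =106
r35=100011 pc3: +8 =114
r36=100100 pc2: +4 =118
r37=100101 pc3: +8 =126
r38=100110 pc3: +8 =134
r39=100111 pc4: +16 =150
r40=101000 pc2: +4 =154
r41=101001 pc3: +8 =162
r42=101010 pc3: +8 =170
r43=101011 pc4: +16 =186
r44=101100 pc3: +8 =194
r45=101101 pc4: +16 =210
r46=101110 pc4: +16 =226
r47=101111 pc5: +32 =258
r48=110000 pc2: +4 =262
r49=110001 pc3: +8 =270
r50=110010 pc3: +8 =278
r51=110011 pc4: +16 =294
r52=110100 pc3: +8 =302
r53=110101 pc4: +16 =318
r54=110110 pc4: +16 =334
r55=110111 pc5: +32 =366
r56=111000 pc3: +8 =374
r57=111001 pc4: +16 =390
r58=111010 pc4: +16 =406
r59=111011 pc5: +32 =438
r60=111100 pc4: +16 =454
r61=111101 pc5: +32 =486
r62=111110 pc5: +32 =518
r63=111111 pc6: +64 =582
r64=1000000 pc1: +2 =584
r65=1000001 pc2: +4 =588
r66=1000010 pc2: +4 =592
r67=1000011 pc3: +8 =600
r68=1000100 pc2: +4 =604
r69=1000101 pc3: +8 =612
r70=1000110 pc3: +8 =620
r71=1000111 pc4: +16 =636
r72=1001000 pc2: +4 =640
r73=1001001 pc3: +8 =648
r74=1001010 pc3: +8 =656
r75=1001011 pc4: +16 =672
r76=1001100 pc3: +8 =680
r77=1001101 pc4: +16 =696
r78=1001110 pc4: +16 =712
r79=1001111 pc5: +32 =744
r80=1010000 pc2: +4 =748
r81=1010001 pc3: +8 =756
r82=1010010 pc3: +8 =764
r83=1010011 pc4: +16 =780
r84=1010100 pc3: +8 =788
r85=1010101 pc4: +16 =804
r86=1010110 pc4: +16 =820
r87=1010111 pc5: +32 =852
r88=1011000 pc3: +8 =860
r89=1011001 pc4: +16 =876
r90=1011010 pc4: +16 =892
r91=1011011 pc5: +32 =924
r92=1011100 pc4: +16 =940
r93=1011101 pc5: +32 =972
r94=1011110 pc5: +32 =1004
r95=1011111 pc6: +64 =1068
r96=1100000 pc2: +4 =1072
r97=1100001 pc3: +8 =1080
r98=1100010 pc3: +8 =1088
r99=1100011 pc4: +16 =1104
r100=1100100 pc3: +8 =1112
r101=1100101 pc4: +16 =1128
r102=1100110 pc4: +16 =1144
r103=1100111 pc5: +32 =1176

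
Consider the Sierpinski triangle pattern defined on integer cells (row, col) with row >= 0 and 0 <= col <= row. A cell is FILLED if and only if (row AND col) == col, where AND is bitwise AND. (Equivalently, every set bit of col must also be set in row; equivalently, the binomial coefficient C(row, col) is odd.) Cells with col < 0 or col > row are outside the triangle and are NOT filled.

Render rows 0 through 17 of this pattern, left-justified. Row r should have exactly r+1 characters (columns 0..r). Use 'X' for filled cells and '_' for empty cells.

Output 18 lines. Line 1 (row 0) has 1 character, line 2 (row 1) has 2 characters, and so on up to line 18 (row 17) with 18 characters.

Answer: X
XX
X_X
XXXX
X___X
XX__XX
X_X_X_X
XXXXXXXX
X_______X
XX______XX
X_X_____X_X
XXXX____XXXX
X___X___X___X
XX__XX__XX__XX
X_X_X_X_X_X_X_X
XXXXXXXXXXXXXXXX
X_______________X
XX______________XX

Derivation:
r0=0: X
r1=1: XX
r2=10: X_X
r3=11: XXXX
r4=100: X___X
r5=101: XX__XX
r6=110: X_X_X_X
r7=111: XXXXXXXX
r8=1000: X_______X
r9=1001: XX______XX
r10=1010: X_X_____X_X
r11=1011: XXXX____XXXX
r12=1100: X___X___X___X
r13=1101: XX__XX__XX__XX
r14=1110: X_X_X_X_X_X_X_X
r15=1111: XXXXXXXXXXXXXXXX
r16=10000: X_______________X
r17=10001: XX______________XX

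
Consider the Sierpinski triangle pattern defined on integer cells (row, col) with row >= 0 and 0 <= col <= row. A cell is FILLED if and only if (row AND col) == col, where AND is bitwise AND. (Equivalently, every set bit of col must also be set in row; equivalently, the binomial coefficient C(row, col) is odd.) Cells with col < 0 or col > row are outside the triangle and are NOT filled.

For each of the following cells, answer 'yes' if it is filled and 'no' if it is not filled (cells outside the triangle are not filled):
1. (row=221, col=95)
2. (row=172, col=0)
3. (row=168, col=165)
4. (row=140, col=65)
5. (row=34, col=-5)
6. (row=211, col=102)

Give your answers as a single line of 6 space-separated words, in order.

(221,95): row=0b11011101, col=0b1011111, row AND col = 0b1011101 = 93; 93 != 95 -> empty
(172,0): row=0b10101100, col=0b0, row AND col = 0b0 = 0; 0 == 0 -> filled
(168,165): row=0b10101000, col=0b10100101, row AND col = 0b10100000 = 160; 160 != 165 -> empty
(140,65): row=0b10001100, col=0b1000001, row AND col = 0b0 = 0; 0 != 65 -> empty
(34,-5): col outside [0, 34] -> not filled
(211,102): row=0b11010011, col=0b1100110, row AND col = 0b1000010 = 66; 66 != 102 -> empty

Answer: no yes no no no no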